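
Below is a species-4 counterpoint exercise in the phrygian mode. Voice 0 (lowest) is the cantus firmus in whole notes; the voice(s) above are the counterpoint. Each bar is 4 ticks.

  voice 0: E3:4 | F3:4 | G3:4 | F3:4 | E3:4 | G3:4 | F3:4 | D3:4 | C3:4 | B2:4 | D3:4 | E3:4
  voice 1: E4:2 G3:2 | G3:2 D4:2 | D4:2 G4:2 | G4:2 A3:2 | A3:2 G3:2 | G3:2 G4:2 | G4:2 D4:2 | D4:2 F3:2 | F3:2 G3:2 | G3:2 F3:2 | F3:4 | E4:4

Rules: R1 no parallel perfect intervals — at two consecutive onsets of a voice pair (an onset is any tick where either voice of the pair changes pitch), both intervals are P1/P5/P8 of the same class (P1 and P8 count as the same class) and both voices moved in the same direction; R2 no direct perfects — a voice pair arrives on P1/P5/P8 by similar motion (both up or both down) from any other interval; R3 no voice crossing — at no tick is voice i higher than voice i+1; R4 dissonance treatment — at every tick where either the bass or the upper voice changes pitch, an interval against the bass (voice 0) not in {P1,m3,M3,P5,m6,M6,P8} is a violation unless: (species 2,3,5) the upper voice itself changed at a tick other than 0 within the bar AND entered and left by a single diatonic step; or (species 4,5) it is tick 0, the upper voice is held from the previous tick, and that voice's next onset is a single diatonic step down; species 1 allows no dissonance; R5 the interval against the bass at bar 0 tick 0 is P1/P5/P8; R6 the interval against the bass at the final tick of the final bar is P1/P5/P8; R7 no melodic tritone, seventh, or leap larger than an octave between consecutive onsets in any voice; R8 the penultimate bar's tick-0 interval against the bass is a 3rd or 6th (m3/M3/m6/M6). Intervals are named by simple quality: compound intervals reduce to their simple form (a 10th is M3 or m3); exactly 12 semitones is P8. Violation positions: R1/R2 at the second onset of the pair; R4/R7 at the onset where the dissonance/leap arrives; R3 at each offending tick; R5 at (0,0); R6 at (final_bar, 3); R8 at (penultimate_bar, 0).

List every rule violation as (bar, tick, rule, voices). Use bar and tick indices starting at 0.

(1, 0, R4, (0, 1))
(3, 0, R4, (0, 1))
(3, 2, R7, (1,))
(6, 0, R4, (0, 1))
(8, 0, R4, (0, 1))
(9, 2, R4, (0, 1))
(11, 0, R2, (0, 1))
(11, 0, R7, (1,))

bar 0: v0=E3 v1=E4 downbeat P8
bar 1: v0=F3 v1=G3 downbeat M2
bar 2: v0=G3 v1=D4 downbeat P5
bar 3: v0=F3 v1=G4 downbeat M2
bar 4: v0=E3 v1=A3 downbeat P4
bar 5: v0=G3 v1=G3 downbeat P1
bar 6: v0=F3 v1=G4 downbeat M2
bar 7: v0=D3 v1=D4 downbeat P8
bar 8: v0=C3 v1=F3 downbeat P4
bar 9: v0=B2 v1=G3 downbeat m6
bar 10: v0=D3 v1=F3 downbeat m3
bar 11: v0=E3 v1=E4 downbeat P8
  -> R4 @ bar 1 tick 0 v(0, 1): F3/G3 M2 untreated
  -> R4 @ bar 3 tick 0 v(0, 1): F3/G4 M2 untreated
  -> R7 @ bar 3 tick 2 v(1,): G4->A3 leap 10st
  -> R4 @ bar 6 tick 0 v(0, 1): F3/G4 M2 untreated
  -> R4 @ bar 8 tick 0 v(0, 1): C3/F3 P4 untreated
  -> R4 @ bar 9 tick 2 v(0, 1): B2/F3 TT untreated
  -> R2 @ bar 11 tick 0 v(0, 1): D3/F3 m3 -> E3/E4 P8 similar
  -> R7 @ bar 11 tick 0 v(1,): F3->E4 leap 11st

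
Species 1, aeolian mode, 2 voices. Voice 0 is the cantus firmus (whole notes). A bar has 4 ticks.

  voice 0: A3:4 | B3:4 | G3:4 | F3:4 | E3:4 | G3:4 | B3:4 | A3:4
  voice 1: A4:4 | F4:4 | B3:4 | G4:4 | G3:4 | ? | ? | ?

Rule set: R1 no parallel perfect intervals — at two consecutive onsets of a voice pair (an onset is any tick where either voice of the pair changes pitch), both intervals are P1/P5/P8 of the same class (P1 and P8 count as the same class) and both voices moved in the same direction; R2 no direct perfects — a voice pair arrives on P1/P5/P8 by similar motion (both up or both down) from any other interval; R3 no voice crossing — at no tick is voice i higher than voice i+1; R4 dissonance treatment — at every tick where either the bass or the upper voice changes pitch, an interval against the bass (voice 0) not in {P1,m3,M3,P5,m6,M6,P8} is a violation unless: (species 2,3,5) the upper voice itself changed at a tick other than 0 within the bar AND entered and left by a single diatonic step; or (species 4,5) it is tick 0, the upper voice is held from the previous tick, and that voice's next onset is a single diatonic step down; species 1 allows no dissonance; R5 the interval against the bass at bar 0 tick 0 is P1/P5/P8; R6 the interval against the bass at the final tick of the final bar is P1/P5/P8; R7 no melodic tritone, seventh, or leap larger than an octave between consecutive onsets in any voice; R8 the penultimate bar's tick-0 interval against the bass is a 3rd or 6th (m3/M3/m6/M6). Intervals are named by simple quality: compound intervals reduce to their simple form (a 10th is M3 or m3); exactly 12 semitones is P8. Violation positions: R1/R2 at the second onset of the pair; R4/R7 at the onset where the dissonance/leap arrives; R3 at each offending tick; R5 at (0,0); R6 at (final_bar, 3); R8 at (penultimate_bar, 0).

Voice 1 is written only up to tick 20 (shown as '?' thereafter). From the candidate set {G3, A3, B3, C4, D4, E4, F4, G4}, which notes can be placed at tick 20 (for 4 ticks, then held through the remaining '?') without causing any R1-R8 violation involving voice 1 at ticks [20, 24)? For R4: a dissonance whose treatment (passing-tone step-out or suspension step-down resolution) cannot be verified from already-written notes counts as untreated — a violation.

G3: legal
A3: violates R4
B3: legal
C4: violates R4
D4: violates R2
E4: legal
F4: violates R4,R7
G4: violates R2

{B3, E4, G3}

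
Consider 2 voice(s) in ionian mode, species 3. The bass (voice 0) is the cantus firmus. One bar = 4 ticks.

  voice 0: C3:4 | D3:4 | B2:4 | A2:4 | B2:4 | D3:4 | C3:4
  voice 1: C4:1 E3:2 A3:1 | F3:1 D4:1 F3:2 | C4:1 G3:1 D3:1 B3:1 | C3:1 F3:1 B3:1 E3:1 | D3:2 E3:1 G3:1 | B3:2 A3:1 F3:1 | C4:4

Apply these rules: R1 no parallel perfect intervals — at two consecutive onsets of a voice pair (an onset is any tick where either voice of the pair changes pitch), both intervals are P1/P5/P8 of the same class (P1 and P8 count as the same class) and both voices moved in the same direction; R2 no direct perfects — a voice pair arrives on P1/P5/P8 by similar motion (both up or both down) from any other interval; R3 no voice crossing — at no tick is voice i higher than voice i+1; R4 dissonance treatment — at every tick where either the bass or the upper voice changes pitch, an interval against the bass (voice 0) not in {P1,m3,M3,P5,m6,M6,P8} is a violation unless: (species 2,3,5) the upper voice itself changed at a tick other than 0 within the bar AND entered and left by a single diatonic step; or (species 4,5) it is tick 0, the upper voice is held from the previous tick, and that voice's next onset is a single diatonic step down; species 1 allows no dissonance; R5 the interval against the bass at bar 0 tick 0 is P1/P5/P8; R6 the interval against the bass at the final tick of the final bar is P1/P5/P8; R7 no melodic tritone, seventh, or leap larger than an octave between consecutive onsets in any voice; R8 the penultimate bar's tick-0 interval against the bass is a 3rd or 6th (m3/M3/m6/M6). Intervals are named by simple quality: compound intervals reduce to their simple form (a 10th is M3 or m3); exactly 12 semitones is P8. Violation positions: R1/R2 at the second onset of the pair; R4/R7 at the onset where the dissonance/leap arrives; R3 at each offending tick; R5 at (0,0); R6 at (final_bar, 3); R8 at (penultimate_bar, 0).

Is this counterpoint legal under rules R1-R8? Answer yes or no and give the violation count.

No (5 violations)

bar 0: v0=C3 v1=C4 (P8)
bar 1: v0=D3 v1=F3 (m3)
bar 2: v0=B2 v1=C4 (m2)
bar 3: v0=A2 v1=C3 (m3)
bar 4: v0=B2 v1=D3 (m3)
bar 5: v0=D3 v1=B3 (M6)
bar 6: v0=C3 v1=C4 (P8)
  R4 @ bar2.0: B2/C4 m2 untreated
  R7 @ bar3.0: B3->C3 leap 11st
  R4 @ bar3.2: A2/B3 M2 untreated
  R7 @ bar3.2: F3->B3 leap 6st
  R4 @ bar4.2: B2/E3 P4 untreated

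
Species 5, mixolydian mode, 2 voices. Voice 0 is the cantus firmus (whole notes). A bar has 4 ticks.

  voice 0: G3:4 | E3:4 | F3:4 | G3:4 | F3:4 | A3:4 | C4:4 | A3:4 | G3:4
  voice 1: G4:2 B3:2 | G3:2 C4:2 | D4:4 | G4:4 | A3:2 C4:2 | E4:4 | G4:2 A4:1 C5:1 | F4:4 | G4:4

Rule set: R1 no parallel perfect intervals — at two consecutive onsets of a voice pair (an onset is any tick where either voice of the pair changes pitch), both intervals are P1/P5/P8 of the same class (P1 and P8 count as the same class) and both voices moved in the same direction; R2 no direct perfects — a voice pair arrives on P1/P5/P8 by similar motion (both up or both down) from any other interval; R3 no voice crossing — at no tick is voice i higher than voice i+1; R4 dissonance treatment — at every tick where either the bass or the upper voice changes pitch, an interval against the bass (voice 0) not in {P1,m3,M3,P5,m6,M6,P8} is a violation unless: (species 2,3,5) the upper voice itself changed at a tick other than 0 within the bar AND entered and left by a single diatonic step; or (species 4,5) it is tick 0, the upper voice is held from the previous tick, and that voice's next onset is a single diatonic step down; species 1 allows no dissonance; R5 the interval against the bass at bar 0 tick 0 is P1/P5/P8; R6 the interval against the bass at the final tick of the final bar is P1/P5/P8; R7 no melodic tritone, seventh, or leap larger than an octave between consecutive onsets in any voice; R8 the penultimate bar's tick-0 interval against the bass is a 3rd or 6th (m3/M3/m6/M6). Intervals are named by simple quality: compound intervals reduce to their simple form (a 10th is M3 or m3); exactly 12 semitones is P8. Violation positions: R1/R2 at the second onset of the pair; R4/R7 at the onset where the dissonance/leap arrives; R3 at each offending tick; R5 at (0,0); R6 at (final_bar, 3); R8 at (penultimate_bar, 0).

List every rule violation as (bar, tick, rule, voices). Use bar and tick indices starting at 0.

(3, 0, R2, (0, 1))
(4, 0, R7, (1,))
(5, 0, R1, (0, 1))
(6, 0, R1, (0, 1))

bar 0: v0=G3 v1=G4 downbeat P8
bar 1: v0=E3 v1=G3 downbeat m3
bar 2: v0=F3 v1=D4 downbeat M6
bar 3: v0=G3 v1=G4 downbeat P8
bar 4: v0=F3 v1=A3 downbeat M3
bar 5: v0=A3 v1=E4 downbeat P5
bar 6: v0=C4 v1=G4 downbeat P5
bar 7: v0=A3 v1=F4 downbeat m6
bar 8: v0=G3 v1=G4 downbeat P8
  -> R2 @ bar 3 tick 0 v(0, 1): F3/D4 M6 -> G3/G4 P8 similar
  -> R7 @ bar 4 tick 0 v(1,): G4->A3 leap 10st
  -> R1 @ bar 5 tick 0 v(0, 1): F3/C4 P5 -> A3/E4 P5 similar
  -> R1 @ bar 6 tick 0 v(0, 1): A3/E4 P5 -> C4/G4 P5 similar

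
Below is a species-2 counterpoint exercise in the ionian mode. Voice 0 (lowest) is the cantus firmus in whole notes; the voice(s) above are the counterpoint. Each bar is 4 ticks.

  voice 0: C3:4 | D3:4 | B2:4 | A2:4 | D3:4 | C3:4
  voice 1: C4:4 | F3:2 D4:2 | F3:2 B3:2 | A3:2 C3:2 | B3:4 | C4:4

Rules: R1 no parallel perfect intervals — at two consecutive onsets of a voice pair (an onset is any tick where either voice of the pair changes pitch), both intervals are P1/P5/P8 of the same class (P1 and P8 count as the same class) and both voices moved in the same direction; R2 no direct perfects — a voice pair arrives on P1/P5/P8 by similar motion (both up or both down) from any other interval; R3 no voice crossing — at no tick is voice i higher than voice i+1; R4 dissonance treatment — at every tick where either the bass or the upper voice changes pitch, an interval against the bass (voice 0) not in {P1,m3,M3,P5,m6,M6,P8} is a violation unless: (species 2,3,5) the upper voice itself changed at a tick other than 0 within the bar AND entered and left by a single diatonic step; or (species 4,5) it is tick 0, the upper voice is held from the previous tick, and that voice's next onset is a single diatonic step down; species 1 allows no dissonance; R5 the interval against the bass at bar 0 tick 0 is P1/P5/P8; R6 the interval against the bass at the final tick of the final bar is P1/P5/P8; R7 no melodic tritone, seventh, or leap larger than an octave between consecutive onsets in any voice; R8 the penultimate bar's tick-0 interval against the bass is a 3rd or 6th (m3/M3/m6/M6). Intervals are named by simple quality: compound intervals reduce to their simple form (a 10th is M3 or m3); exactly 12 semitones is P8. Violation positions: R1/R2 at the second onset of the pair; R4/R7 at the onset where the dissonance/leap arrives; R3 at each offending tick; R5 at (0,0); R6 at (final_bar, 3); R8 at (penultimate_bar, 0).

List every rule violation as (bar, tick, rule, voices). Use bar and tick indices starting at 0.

(2, 0, R4, (0, 1))
(2, 2, R7, (1,))
(3, 0, R1, (0, 1))
(4, 0, R7, (1,))

bar 0: v0=C3 v1=C4 downbeat P8
bar 1: v0=D3 v1=F3 downbeat m3
bar 2: v0=B2 v1=F3 downbeat TT
bar 3: v0=A2 v1=A3 downbeat P8
bar 4: v0=D3 v1=B3 downbeat M6
bar 5: v0=C3 v1=C4 downbeat P8
  -> R4 @ bar 2 tick 0 v(0, 1): B2/F3 TT untreated
  -> R7 @ bar 2 tick 2 v(1,): F3->B3 leap 6st
  -> R1 @ bar 3 tick 0 v(0, 1): B2/B3 P8 -> A2/A3 P8 similar
  -> R7 @ bar 4 tick 0 v(1,): C3->B3 leap 11st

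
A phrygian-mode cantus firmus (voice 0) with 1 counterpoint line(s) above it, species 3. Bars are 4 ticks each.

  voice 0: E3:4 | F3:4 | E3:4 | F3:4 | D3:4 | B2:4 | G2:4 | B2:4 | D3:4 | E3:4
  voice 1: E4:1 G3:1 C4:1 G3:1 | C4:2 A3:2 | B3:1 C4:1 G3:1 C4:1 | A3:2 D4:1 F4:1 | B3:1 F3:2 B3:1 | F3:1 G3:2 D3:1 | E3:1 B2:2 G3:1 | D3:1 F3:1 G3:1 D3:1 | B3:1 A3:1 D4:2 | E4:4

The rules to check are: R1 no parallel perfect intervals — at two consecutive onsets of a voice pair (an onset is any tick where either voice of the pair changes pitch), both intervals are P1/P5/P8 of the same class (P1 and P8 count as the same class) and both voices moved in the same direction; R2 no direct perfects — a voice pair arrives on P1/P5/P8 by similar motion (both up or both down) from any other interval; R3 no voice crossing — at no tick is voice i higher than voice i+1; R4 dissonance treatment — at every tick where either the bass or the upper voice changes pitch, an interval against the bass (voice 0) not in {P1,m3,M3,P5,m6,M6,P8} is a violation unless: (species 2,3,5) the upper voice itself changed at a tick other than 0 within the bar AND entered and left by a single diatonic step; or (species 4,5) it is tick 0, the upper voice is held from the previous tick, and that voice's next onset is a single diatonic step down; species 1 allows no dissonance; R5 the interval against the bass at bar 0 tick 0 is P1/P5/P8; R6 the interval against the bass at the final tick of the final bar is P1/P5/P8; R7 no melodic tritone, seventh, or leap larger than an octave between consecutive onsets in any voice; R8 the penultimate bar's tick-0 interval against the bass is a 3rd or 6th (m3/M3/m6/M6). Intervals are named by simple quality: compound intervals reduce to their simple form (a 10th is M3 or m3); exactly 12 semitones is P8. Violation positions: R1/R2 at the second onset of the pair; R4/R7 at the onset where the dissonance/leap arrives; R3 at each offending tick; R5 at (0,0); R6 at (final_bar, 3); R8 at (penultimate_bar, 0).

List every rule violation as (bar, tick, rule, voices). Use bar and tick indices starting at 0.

bar 0: v0=E3 v1=E4 downbeat P8
bar 1: v0=F3 v1=C4 downbeat P5
bar 2: v0=E3 v1=B3 downbeat P5
bar 3: v0=F3 v1=A3 downbeat M3
bar 4: v0=D3 v1=B3 downbeat M6
bar 5: v0=B2 v1=F3 downbeat TT
bar 6: v0=G2 v1=E3 downbeat M6
bar 7: v0=B2 v1=D3 downbeat m3
bar 8: v0=D3 v1=B3 downbeat M6
bar 9: v0=E3 v1=E4 downbeat P8
  -> R2 @ bar 1 tick 0 v(0, 1): E3/G3 m3 -> F3/C4 P5 similar
  -> R7 @ bar 4 tick 0 v(1,): F4->B3 leap 6st
  -> R7 @ bar 4 tick 1 v(1,): B3->F3 leap 6st
  -> R7 @ bar 4 tick 3 v(1,): F3->B3 leap 6st
  -> R4 @ bar 5 tick 0 v(0, 1): B2/F3 TT untreated
  -> R7 @ bar 5 tick 0 v(1,): B3->F3 leap 6st
  -> R4 @ bar 7 tick 1 v(0, 1): B2/F3 TT untreated
  -> R1 @ bar 9 tick 0 v(0, 1): D3/D4 P8 -> E3/E4 P8 similar

(1, 0, R2, (0, 1))
(4, 0, R7, (1,))
(4, 1, R7, (1,))
(4, 3, R7, (1,))
(5, 0, R4, (0, 1))
(5, 0, R7, (1,))
(7, 1, R4, (0, 1))
(9, 0, R1, (0, 1))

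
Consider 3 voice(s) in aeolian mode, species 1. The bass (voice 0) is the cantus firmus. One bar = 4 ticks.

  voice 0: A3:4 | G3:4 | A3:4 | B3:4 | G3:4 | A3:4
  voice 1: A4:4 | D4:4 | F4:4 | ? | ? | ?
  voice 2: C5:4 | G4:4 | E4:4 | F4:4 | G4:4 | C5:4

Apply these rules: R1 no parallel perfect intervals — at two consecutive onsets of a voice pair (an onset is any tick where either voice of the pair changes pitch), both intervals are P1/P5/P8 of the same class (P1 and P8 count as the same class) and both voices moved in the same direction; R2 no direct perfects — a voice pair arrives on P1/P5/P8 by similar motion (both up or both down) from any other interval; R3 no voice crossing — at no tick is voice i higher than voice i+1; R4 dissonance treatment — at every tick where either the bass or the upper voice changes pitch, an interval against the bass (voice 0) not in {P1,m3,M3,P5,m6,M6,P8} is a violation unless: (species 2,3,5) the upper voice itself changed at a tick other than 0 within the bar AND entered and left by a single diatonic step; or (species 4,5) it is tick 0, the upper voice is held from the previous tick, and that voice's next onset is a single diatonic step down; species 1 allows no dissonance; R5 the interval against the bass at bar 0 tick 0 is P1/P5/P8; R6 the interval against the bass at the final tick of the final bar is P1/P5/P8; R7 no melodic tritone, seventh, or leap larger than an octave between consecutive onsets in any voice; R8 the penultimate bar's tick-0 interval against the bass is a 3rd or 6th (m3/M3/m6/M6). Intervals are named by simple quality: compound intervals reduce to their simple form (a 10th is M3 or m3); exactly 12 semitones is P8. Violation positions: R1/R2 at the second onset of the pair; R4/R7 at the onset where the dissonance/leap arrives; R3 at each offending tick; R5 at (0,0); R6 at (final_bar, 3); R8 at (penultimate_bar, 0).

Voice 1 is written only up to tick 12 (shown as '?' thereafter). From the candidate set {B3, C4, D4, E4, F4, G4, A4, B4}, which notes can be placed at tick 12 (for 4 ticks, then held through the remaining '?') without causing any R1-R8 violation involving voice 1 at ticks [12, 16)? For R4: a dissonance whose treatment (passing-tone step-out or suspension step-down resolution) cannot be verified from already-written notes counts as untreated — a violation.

{D4}

B3: violates R7
C4: violates R4
D4: legal
E4: violates R4
F4: violates R4
G4: violates R3
A4: violates R3,R4
B4: violates R2,R3,R7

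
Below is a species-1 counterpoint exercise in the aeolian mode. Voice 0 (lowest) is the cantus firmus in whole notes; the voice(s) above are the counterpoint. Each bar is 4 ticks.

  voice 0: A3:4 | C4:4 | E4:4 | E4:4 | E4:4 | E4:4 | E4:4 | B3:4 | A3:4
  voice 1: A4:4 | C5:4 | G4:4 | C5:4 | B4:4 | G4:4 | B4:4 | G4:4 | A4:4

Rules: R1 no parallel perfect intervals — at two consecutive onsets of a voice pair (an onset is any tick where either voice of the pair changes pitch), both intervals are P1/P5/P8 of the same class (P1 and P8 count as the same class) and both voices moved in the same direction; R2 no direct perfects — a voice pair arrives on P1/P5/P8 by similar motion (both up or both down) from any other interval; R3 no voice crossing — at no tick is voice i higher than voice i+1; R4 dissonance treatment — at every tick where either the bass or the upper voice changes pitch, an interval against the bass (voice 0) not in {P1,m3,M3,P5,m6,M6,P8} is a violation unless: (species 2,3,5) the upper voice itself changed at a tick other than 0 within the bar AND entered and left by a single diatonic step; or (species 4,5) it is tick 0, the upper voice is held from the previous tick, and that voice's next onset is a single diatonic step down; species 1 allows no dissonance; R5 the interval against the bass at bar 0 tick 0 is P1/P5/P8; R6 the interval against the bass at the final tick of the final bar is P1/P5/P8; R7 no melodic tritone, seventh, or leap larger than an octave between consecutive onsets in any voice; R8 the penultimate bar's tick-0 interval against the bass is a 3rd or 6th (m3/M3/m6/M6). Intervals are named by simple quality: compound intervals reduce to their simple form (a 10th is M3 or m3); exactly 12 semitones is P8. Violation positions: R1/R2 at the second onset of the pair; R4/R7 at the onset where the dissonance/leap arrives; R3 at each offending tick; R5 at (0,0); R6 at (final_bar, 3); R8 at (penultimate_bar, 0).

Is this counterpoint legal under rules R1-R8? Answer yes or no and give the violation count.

No (1 violations)

bar 0: v0=A3 v1=A4 (P8)
bar 1: v0=C4 v1=C5 (P8)
bar 2: v0=E4 v1=G4 (m3)
bar 3: v0=E4 v1=C5 (m6)
bar 4: v0=E4 v1=B4 (P5)
bar 5: v0=E4 v1=G4 (m3)
bar 6: v0=E4 v1=B4 (P5)
bar 7: v0=B3 v1=G4 (m6)
bar 8: v0=A3 v1=A4 (P8)
  R1 @ bar1.0: A3/A4 P8 -> C4/C5 P8 similar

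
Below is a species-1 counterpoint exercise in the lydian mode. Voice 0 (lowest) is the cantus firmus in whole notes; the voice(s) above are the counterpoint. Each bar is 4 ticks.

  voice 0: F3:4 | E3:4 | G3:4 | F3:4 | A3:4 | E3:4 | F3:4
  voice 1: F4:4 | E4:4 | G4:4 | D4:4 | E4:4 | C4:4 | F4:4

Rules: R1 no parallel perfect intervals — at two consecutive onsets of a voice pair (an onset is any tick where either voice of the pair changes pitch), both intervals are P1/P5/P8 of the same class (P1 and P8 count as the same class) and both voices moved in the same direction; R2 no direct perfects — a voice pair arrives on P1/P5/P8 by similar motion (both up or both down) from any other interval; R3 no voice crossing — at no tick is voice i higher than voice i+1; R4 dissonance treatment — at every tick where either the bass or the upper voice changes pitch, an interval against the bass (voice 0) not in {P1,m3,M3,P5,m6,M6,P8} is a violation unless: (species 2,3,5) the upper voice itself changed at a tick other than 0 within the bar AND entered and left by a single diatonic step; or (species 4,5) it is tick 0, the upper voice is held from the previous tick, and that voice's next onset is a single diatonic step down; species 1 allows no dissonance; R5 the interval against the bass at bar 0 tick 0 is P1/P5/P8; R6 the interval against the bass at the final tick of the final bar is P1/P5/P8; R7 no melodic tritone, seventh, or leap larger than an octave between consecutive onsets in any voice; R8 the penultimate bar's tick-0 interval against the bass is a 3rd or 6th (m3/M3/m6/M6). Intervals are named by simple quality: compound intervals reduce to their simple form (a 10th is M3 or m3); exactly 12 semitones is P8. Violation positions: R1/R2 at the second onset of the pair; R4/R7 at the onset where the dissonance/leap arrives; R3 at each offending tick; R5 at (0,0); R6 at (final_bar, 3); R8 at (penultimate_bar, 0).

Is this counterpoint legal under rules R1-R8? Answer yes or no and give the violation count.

bar 0: v0=F3 v1=F4 (P8)
bar 1: v0=E3 v1=E4 (P8)
bar 2: v0=G3 v1=G4 (P8)
bar 3: v0=F3 v1=D4 (M6)
bar 4: v0=A3 v1=E4 (P5)
bar 5: v0=E3 v1=C4 (m6)
bar 6: v0=F3 v1=F4 (P8)
  R1 @ bar1.0: F3/F4 P8 -> E3/E4 P8 similar
  R1 @ bar2.0: E3/E4 P8 -> G3/G4 P8 similar
  R2 @ bar4.0: F3/D4 M6 -> A3/E4 P5 similar
  R2 @ bar6.0: E3/C4 m6 -> F3/F4 P8 similar

No (4 violations)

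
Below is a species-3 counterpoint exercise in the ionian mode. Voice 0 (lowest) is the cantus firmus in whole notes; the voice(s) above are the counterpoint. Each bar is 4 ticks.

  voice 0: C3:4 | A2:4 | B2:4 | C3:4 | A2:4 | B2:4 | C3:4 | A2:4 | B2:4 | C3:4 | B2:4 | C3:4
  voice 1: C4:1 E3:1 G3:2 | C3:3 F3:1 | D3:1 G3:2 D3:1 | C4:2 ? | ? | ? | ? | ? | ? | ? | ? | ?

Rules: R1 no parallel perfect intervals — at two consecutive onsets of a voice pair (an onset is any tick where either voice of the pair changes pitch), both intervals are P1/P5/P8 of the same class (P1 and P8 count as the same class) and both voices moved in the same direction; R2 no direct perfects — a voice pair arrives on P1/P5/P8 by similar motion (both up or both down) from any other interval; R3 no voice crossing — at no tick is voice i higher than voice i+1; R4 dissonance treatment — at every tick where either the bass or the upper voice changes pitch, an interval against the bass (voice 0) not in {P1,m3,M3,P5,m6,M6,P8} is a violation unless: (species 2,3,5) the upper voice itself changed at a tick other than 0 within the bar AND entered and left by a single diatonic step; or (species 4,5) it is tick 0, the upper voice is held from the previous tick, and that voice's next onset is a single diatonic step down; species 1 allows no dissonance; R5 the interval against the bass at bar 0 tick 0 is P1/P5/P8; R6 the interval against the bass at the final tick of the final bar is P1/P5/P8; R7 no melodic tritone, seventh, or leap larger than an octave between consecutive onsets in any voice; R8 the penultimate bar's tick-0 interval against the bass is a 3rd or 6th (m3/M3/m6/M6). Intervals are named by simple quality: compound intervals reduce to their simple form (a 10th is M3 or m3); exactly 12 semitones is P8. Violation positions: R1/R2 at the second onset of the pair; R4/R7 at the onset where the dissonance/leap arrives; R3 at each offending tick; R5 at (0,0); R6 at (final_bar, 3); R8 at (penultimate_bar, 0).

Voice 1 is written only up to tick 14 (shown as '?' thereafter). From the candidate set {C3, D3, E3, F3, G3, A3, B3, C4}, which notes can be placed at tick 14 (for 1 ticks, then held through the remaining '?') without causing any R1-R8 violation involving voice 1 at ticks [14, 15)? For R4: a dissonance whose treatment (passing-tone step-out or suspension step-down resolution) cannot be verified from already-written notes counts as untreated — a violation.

{A3, C3, C4, E3, G3}

C3: legal
D3: violates R4,R7
E3: legal
F3: violates R4
G3: legal
A3: legal
B3: violates R4
C4: legal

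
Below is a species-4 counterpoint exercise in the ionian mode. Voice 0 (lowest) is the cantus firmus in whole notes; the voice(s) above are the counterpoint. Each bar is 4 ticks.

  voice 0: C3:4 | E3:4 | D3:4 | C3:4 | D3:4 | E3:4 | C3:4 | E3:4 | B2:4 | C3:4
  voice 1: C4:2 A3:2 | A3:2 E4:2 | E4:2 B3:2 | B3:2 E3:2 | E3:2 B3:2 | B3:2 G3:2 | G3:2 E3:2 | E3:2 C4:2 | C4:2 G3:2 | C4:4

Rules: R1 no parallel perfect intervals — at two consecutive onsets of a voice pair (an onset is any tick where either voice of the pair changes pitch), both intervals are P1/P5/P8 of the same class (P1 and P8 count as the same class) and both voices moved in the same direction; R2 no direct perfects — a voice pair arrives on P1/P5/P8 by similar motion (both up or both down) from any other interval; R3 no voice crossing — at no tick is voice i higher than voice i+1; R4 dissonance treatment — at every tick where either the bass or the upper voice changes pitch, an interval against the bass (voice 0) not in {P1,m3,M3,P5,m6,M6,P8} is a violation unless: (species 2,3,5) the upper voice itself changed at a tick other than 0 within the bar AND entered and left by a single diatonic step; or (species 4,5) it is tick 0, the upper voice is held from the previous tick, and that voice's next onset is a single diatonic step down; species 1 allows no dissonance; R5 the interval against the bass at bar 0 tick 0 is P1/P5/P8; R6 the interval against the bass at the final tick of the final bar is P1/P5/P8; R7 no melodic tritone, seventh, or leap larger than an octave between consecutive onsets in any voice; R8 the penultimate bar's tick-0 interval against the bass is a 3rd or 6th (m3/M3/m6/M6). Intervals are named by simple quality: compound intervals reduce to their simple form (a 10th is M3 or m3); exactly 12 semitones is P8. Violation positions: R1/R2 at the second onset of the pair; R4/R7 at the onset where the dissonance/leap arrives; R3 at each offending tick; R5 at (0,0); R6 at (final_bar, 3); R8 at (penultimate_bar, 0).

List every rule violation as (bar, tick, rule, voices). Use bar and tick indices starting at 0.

bar 0: v0=C3 v1=C4 downbeat P8
bar 1: v0=E3 v1=A3 downbeat P4
bar 2: v0=D3 v1=E4 downbeat M2
bar 3: v0=C3 v1=B3 downbeat M7
bar 4: v0=D3 v1=E3 downbeat M2
bar 5: v0=E3 v1=B3 downbeat P5
bar 6: v0=C3 v1=G3 downbeat P5
bar 7: v0=E3 v1=E3 downbeat P1
bar 8: v0=B2 v1=C4 downbeat m2
bar 9: v0=C3 v1=C4 downbeat P8
  -> R4 @ bar 1 tick 0 v(0, 1): E3/A3 P4 untreated
  -> R4 @ bar 2 tick 0 v(0, 1): D3/E4 M2 untreated
  -> R4 @ bar 3 tick 0 v(0, 1): C3/B3 M7 untreated
  -> R4 @ bar 4 tick 0 v(0, 1): D3/E3 M2 untreated
  -> R4 @ bar 8 tick 0 v(0, 1): B2/C4 m2 untreated
  -> R8 @ bar 8 tick 0 v(0, 1): penult m2 not 3rd/6th
  -> R2 @ bar 9 tick 0 v(0, 1): B2/G3 m6 -> C3/C4 P8 similar

(1, 0, R4, (0, 1))
(2, 0, R4, (0, 1))
(3, 0, R4, (0, 1))
(4, 0, R4, (0, 1))
(8, 0, R4, (0, 1))
(8, 0, R8, (0, 1))
(9, 0, R2, (0, 1))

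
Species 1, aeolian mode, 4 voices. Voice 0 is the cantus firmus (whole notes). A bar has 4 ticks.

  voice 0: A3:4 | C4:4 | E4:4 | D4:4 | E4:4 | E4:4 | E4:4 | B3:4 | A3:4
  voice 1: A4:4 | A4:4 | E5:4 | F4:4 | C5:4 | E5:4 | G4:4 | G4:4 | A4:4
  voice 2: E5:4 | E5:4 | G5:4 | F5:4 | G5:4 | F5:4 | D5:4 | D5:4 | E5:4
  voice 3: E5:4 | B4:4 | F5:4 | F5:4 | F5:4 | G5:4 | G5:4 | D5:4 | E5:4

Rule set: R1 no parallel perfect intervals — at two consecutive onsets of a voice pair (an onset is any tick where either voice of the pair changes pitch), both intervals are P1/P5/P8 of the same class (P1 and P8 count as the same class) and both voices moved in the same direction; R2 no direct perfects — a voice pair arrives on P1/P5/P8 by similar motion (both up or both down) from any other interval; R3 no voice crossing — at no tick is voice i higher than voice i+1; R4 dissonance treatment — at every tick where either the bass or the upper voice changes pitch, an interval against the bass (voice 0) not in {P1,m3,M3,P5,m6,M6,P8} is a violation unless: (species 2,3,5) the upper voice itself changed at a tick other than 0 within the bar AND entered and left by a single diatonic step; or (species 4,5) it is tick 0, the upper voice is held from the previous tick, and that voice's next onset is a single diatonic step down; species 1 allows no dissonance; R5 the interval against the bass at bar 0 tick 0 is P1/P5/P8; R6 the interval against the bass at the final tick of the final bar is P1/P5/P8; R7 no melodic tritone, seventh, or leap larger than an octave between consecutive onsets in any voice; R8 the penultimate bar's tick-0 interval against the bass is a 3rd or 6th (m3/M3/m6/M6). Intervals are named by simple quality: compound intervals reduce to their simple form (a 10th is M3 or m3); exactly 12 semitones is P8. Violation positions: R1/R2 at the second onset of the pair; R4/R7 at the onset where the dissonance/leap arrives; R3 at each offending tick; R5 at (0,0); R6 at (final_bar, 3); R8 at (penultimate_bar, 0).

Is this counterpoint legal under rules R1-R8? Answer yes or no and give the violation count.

bar 0: v0=A3 v1=A4 v2=E5 v3=E5 (P5)
bar 1: v0=C4 v1=A4 v2=E5 v3=B4 (M7)
bar 2: v0=E4 v1=E5 v2=G5 v3=F5 (m2)
bar 3: v0=D4 v1=F4 v2=F5 v3=F5 (m3)
bar 4: v0=E4 v1=C5 v2=G5 v3=F5 (m2)
bar 5: v0=E4 v1=E5 v2=F5 v3=G5 (m3)
bar 6: v0=E4 v1=G4 v2=D5 v3=G5 (m3)
bar 7: v0=B3 v1=G4 v2=D5 v3=D5 (m3)
bar 8: v0=A3 v1=A4 v2=E5 v3=E5 (P5)
  R3 @ bar1.0: E5 above B4
  R4 @ bar1.0: C4/B4 M7 untreated
  R3 @ bar1.1: E5 above B4
  R3 @ bar1.2: E5 above B4
  R3 @ bar1.3: E5 above B4
  R2 @ bar2.0: C4/A4 M6 -> E4/E5 P8 similar
  R3 @ bar2.0: G5 above F5
  R4 @ bar2.0: E4/F5 m2 untreated
  R7 @ bar2.0: B4->F5 leap 6st
  R3 @ bar2.1: G5 above F5
  R3 @ bar2.2: G5 above F5
  R3 @ bar2.3: G5 above F5
  R2 @ bar3.0: E5/G5 m3 -> F4/F5 P8 similar
  R7 @ bar3.0: E5->F4 leap 11st
  R2 @ bar4.0: F4/F5 P8 -> C5/G5 P5 similar
  R3 @ bar4.0: G5 above F5
  R4 @ bar4.0: E4/F5 m2 untreated
  R3 @ bar4.1: G5 above F5
  R3 @ bar4.2: G5 above F5
  R3 @ bar4.3: G5 above F5
  R4 @ bar5.0: E4/F5 m2 untreated
  R2 @ bar6.0: E5/F5 m2 -> G4/D5 P5 similar
  R4 @ bar6.0: E4/D5 m7 untreated
  R1 @ bar8.0: G4/D5 P5 -> A4/E5 P5 similar
  R1 @ bar8.0: G4/D5 P5 -> A4/E5 P5 similar
  R1 @ bar8.0: D5/D5 P1 -> E5/E5 P1 similar

No (26 violations)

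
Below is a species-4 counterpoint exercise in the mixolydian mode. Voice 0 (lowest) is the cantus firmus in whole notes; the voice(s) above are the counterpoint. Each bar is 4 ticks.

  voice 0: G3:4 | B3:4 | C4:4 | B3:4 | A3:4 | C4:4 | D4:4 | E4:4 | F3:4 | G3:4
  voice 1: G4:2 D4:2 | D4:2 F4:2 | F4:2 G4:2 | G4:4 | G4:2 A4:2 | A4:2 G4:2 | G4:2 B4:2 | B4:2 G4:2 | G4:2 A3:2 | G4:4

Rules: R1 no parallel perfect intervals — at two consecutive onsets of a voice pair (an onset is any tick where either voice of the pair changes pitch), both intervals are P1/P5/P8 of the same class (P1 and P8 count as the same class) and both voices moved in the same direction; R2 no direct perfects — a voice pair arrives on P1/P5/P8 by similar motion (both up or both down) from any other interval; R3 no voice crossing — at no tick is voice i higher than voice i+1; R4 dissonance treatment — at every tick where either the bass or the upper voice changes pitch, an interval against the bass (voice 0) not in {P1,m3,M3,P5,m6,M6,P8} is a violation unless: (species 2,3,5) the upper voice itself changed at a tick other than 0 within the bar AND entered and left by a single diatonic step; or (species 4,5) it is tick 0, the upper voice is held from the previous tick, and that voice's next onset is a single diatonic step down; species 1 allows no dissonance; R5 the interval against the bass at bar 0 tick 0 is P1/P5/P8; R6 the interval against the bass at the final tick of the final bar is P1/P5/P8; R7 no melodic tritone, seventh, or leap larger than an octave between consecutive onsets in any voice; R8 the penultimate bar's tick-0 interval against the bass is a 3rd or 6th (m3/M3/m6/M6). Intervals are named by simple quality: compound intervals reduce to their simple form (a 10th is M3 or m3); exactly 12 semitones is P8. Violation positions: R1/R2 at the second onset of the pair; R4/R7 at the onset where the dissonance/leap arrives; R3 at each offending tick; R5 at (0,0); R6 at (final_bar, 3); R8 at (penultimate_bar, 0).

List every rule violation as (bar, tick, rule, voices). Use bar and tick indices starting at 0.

(1, 2, R4, (0, 1))
(2, 0, R4, (0, 1))
(4, 0, R4, (0, 1))
(6, 0, R4, (0, 1))
(8, 0, R4, (0, 1))
(8, 0, R7, (0,))
(8, 0, R8, (0, 1))
(8, 2, R7, (1,))
(9, 0, R2, (0, 1))
(9, 0, R7, (1,))

bar 0: v0=G3 v1=G4 downbeat P8
bar 1: v0=B3 v1=D4 downbeat m3
bar 2: v0=C4 v1=F4 downbeat P4
bar 3: v0=B3 v1=G4 downbeat m6
bar 4: v0=A3 v1=G4 downbeat m7
bar 5: v0=C4 v1=A4 downbeat M6
bar 6: v0=D4 v1=G4 downbeat P4
bar 7: v0=E4 v1=B4 downbeat P5
bar 8: v0=F3 v1=G4 downbeat M2
bar 9: v0=G3 v1=G4 downbeat P8
  -> R4 @ bar 1 tick 2 v(0, 1): B3/F4 TT untreated
  -> R4 @ bar 2 tick 0 v(0, 1): C4/F4 P4 untreated
  -> R4 @ bar 4 tick 0 v(0, 1): A3/G4 m7 untreated
  -> R4 @ bar 6 tick 0 v(0, 1): D4/G4 P4 untreated
  -> R4 @ bar 8 tick 0 v(0, 1): F3/G4 M2 untreated
  -> R7 @ bar 8 tick 0 v(0,): E4->F3 leap 11st
  -> R8 @ bar 8 tick 0 v(0, 1): penult M2 not 3rd/6th
  -> R7 @ bar 8 tick 2 v(1,): G4->A3 leap 10st
  -> R2 @ bar 9 tick 0 v(0, 1): F3/A3 M3 -> G3/G4 P8 similar
  -> R7 @ bar 9 tick 0 v(1,): A3->G4 leap 10st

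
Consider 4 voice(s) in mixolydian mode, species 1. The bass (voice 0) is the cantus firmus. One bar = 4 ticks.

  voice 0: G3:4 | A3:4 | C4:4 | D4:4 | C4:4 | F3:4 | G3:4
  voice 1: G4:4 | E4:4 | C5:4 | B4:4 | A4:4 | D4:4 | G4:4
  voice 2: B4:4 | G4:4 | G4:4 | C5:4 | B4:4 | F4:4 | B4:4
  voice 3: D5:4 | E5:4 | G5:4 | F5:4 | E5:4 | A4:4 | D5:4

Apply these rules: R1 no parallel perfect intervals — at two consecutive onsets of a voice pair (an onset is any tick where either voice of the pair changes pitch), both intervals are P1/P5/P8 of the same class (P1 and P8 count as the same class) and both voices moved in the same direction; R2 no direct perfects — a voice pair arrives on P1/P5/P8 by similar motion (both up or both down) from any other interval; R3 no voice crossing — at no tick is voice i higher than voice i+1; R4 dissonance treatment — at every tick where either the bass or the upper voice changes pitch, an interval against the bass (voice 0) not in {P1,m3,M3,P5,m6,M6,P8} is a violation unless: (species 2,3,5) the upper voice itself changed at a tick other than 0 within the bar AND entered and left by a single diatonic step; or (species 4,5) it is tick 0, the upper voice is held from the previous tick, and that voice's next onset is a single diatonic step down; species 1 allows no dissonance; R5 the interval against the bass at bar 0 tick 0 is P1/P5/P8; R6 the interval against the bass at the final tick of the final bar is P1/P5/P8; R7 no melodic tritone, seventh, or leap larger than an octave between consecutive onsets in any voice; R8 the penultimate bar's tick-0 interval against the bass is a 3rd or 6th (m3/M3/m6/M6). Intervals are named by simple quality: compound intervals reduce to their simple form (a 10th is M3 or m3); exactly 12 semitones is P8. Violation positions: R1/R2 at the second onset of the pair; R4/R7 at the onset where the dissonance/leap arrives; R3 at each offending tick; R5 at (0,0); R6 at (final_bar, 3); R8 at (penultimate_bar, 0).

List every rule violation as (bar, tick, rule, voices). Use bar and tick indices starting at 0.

bar 0: v0=G3 v1=G4 v2=B4 v3=D5 downbeat P5
bar 1: v0=A3 v1=E4 v2=G4 v3=E5 downbeat P5
bar 2: v0=C4 v1=C5 v2=G4 v3=G5 downbeat P5
bar 3: v0=D4 v1=B4 v2=C5 v3=F5 downbeat m3
bar 4: v0=C4 v1=A4 v2=B4 v3=E5 downbeat M3
bar 5: v0=F3 v1=D4 v2=F4 v3=A4 downbeat M3
bar 6: v0=G3 v1=G4 v2=B4 v3=D5 downbeat P5
  -> R5 @ bar 0 tick 0 v(0, 2): opens on M3
  -> R1 @ bar 1 tick 0 v(0, 3): G3/D5 P5 -> A3/E5 P5 similar
  -> R4 @ bar 1 tick 0 v(0, 2): A3/G4 m7 untreated
  -> R1 @ bar 2 tick 0 v(0, 3): A3/E5 P5 -> C4/G5 P5 similar
  -> R2 @ bar 2 tick 0 v(0, 1): A3/E4 P5 -> C4/C5 P8 similar
  -> R2 @ bar 2 tick 0 v(1, 3): E4/E5 P8 -> C5/G5 P5 similar
  -> R3 @ bar 2 tick 0 v(1, 2): C5 above G4
  -> R3 @ bar 2 tick 1 v(1, 2): C5 above G4
  -> R3 @ bar 2 tick 2 v(1, 2): C5 above G4
  -> R3 @ bar 2 tick 3 v(1, 2): C5 above G4
  -> R4 @ bar 3 tick 0 v(0, 2): D4/C5 m7 untreated
  -> R2 @ bar 4 tick 0 v(1, 3): B4/F5 TT -> A4/E5 P5 similar
  -> R4 @ bar 4 tick 0 v(0, 2): C4/B4 M7 untreated
  -> R1 @ bar 5 tick 0 v(1, 3): A4/E5 P5 -> D4/A4 P5 similar
  -> R2 @ bar 5 tick 0 v(0, 2): C4/B4 M7 -> F3/F4 P8 similar
  -> R7 @ bar 5 tick 0 v(2,): B4->F4 leap 6st
  -> R8 @ bar 5 tick 0 v(0, 2): penult P8 not 3rd/6th
  -> R1 @ bar 6 tick 0 v(1, 3): D4/A4 P5 -> G4/D5 P5 similar
  -> R2 @ bar 6 tick 0 v(0, 1): F3/D4 M6 -> G3/G4 P8 similar
  -> R2 @ bar 6 tick 0 v(0, 3): F3/A4 M3 -> G3/D5 P5 similar
  -> R7 @ bar 6 tick 0 v(2,): F4->B4 leap 6st
  -> R6 @ bar 6 tick 3 v(0, 2): closes on M3

(0, 0, R5, (0, 2))
(1, 0, R1, (0, 3))
(1, 0, R4, (0, 2))
(2, 0, R1, (0, 3))
(2, 0, R2, (0, 1))
(2, 0, R2, (1, 3))
(2, 0, R3, (1, 2))
(2, 1, R3, (1, 2))
(2, 2, R3, (1, 2))
(2, 3, R3, (1, 2))
(3, 0, R4, (0, 2))
(4, 0, R2, (1, 3))
(4, 0, R4, (0, 2))
(5, 0, R1, (1, 3))
(5, 0, R2, (0, 2))
(5, 0, R7, (2,))
(5, 0, R8, (0, 2))
(6, 0, R1, (1, 3))
(6, 0, R2, (0, 1))
(6, 0, R2, (0, 3))
(6, 0, R7, (2,))
(6, 3, R6, (0, 2))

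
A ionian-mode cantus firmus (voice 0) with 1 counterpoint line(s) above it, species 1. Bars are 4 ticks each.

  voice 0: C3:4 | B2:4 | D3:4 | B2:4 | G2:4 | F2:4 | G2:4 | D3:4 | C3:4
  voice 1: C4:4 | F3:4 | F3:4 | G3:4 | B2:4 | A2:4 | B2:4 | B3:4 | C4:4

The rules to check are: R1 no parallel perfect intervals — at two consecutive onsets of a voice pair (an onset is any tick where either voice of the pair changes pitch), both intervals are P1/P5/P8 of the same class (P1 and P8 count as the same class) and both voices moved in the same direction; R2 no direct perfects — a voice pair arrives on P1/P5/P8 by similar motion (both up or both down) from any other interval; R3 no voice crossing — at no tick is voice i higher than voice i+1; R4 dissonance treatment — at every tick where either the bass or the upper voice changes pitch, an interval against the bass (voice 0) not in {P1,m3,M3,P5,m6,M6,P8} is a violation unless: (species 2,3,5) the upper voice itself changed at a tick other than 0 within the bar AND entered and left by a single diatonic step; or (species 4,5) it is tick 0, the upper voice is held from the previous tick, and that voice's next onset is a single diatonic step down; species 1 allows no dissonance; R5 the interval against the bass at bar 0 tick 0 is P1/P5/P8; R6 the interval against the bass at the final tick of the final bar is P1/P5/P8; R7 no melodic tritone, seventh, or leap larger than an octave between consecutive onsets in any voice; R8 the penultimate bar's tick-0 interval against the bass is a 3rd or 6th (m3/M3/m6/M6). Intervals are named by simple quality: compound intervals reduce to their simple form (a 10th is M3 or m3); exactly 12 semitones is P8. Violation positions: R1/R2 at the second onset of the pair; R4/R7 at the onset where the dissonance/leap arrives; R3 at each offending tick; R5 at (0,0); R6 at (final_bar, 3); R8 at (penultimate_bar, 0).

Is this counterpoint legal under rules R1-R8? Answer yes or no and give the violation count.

bar 0: v0=C3 v1=C4 (P8)
bar 1: v0=B2 v1=F3 (TT)
bar 2: v0=D3 v1=F3 (m3)
bar 3: v0=B2 v1=G3 (m6)
bar 4: v0=G2 v1=B2 (M3)
bar 5: v0=F2 v1=A2 (M3)
bar 6: v0=G2 v1=B2 (M3)
bar 7: v0=D3 v1=B3 (M6)
bar 8: v0=C3 v1=C4 (P8)
  R4 @ bar1.0: B2/F3 TT untreated

No (1 violations)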